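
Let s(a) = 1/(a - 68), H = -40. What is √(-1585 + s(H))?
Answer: I*√513543/18 ≈ 39.812*I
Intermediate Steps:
s(a) = 1/(-68 + a)
√(-1585 + s(H)) = √(-1585 + 1/(-68 - 40)) = √(-1585 + 1/(-108)) = √(-1585 - 1/108) = √(-171181/108) = I*√513543/18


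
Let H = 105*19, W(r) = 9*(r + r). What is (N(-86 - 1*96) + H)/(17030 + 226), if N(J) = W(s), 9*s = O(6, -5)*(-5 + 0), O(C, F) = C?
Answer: 645/5752 ≈ 0.11213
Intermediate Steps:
s = -10/3 (s = (6*(-5 + 0))/9 = (6*(-5))/9 = (1/9)*(-30) = -10/3 ≈ -3.3333)
W(r) = 18*r (W(r) = 9*(2*r) = 18*r)
N(J) = -60 (N(J) = 18*(-10/3) = -60)
H = 1995
(N(-86 - 1*96) + H)/(17030 + 226) = (-60 + 1995)/(17030 + 226) = 1935/17256 = 1935*(1/17256) = 645/5752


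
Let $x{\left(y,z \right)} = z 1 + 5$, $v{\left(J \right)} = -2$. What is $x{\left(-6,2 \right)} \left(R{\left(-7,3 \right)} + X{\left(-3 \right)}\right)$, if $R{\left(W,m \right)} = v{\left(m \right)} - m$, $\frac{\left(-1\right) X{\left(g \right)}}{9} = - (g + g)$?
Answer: $-413$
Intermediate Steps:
$x{\left(y,z \right)} = 5 + z$ ($x{\left(y,z \right)} = z + 5 = 5 + z$)
$X{\left(g \right)} = 18 g$ ($X{\left(g \right)} = - 9 \left(- (g + g)\right) = - 9 \left(- 2 g\right) = 18 g$)
$R{\left(W,m \right)} = -2 - m$
$x{\left(-6,2 \right)} \left(R{\left(-7,3 \right)} + X{\left(-3 \right)}\right) = \left(5 + 2\right) \left(\left(-2 - 3\right) + 18 \left(-3\right)\right) = 7 \left(\left(-2 - 3\right) - 54\right) = 7 \left(-5 - 54\right) = 7 \left(-59\right) = -413$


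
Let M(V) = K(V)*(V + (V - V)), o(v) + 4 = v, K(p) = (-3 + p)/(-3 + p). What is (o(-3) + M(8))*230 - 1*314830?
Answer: -314600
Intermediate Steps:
K(p) = 1
o(v) = -4 + v
M(V) = V (M(V) = 1*(V + (V - V)) = 1*(V + 0) = 1*V = V)
(o(-3) + M(8))*230 - 1*314830 = ((-4 - 3) + 8)*230 - 1*314830 = (-7 + 8)*230 - 314830 = 1*230 - 314830 = 230 - 314830 = -314600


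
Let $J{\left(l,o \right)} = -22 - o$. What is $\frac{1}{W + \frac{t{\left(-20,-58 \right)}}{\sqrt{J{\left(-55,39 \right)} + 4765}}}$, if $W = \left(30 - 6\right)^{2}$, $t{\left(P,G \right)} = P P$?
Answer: $\frac{10584}{6095759} - \frac{175 \sqrt{6}}{24383036} \approx 0.0017187$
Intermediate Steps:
$t{\left(P,G \right)} = P^{2}$
$W = 576$ ($W = 24^{2} = 576$)
$\frac{1}{W + \frac{t{\left(-20,-58 \right)}}{\sqrt{J{\left(-55,39 \right)} + 4765}}} = \frac{1}{576 + \frac{\left(-20\right)^{2}}{\sqrt{\left(-22 - 39\right) + 4765}}} = \frac{1}{576 + \frac{400}{\sqrt{\left(-22 - 39\right) + 4765}}} = \frac{1}{576 + \frac{400}{\sqrt{-61 + 4765}}} = \frac{1}{576 + \frac{400}{\sqrt{4704}}} = \frac{1}{576 + \frac{400}{28 \sqrt{6}}} = \frac{1}{576 + 400 \frac{\sqrt{6}}{168}} = \frac{1}{576 + \frac{50 \sqrt{6}}{21}}$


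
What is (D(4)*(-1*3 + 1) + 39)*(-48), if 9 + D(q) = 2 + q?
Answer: -2160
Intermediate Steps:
D(q) = -7 + q (D(q) = -9 + (2 + q) = -7 + q)
(D(4)*(-1*3 + 1) + 39)*(-48) = ((-7 + 4)*(-1*3 + 1) + 39)*(-48) = (-3*(-3 + 1) + 39)*(-48) = (-3*(-2) + 39)*(-48) = (6 + 39)*(-48) = 45*(-48) = -2160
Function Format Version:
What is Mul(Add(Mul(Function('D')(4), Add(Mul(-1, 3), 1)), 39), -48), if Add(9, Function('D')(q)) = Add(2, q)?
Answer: -2160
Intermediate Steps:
Function('D')(q) = Add(-7, q) (Function('D')(q) = Add(-9, Add(2, q)) = Add(-7, q))
Mul(Add(Mul(Function('D')(4), Add(Mul(-1, 3), 1)), 39), -48) = Mul(Add(Mul(Add(-7, 4), Add(Mul(-1, 3), 1)), 39), -48) = Mul(Add(Mul(-3, Add(-3, 1)), 39), -48) = Mul(Add(Mul(-3, -2), 39), -48) = Mul(Add(6, 39), -48) = Mul(45, -48) = -2160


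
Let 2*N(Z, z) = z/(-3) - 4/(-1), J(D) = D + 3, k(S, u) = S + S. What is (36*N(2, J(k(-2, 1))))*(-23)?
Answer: -1794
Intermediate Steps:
k(S, u) = 2*S
J(D) = 3 + D
N(Z, z) = 2 - z/6 (N(Z, z) = (z/(-3) - 4/(-1))/2 = (z*(-1/3) - 4*(-1))/2 = (-z/3 + 4)/2 = (4 - z/3)/2 = 2 - z/6)
(36*N(2, J(k(-2, 1))))*(-23) = (36*(2 - (3 + 2*(-2))/6))*(-23) = (36*(2 - (3 - 4)/6))*(-23) = (36*(2 - 1/6*(-1)))*(-23) = (36*(2 + 1/6))*(-23) = (36*(13/6))*(-23) = 78*(-23) = -1794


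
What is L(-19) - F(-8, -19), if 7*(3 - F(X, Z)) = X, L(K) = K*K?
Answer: 2498/7 ≈ 356.86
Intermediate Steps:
L(K) = K²
F(X, Z) = 3 - X/7
L(-19) - F(-8, -19) = (-19)² - (3 - ⅐*(-8)) = 361 - (3 + 8/7) = 361 - 1*29/7 = 361 - 29/7 = 2498/7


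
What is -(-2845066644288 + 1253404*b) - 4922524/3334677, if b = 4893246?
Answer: -10964909724468856516/3334677 ≈ -3.2881e+12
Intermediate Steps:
-(-2845066644288 + 1253404*b) - 4922524/3334677 = -1253404/(1/(-2269872 + 4893246)) - 4922524/3334677 = -1253404/(1/2623374) - 4922524*1/3334677 = -1253404/1/2623374 - 4922524/3334677 = -1253404*2623374 - 4922524/3334677 = -3288147465096 - 4922524/3334677 = -10964909724468856516/3334677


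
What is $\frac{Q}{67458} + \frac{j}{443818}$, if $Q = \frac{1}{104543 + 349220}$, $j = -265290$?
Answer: $- \frac{4060256081878921}{6792622163842686} \approx -0.59774$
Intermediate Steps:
$Q = \frac{1}{453763} \approx 2.2038 \cdot 10^{-6}$
$\frac{Q}{67458} + \frac{j}{443818} = \frac{1}{453763 \cdot 67458} - \frac{265290}{443818} = \frac{1}{453763} \cdot \frac{1}{67458} - \frac{132645}{221909} = \frac{1}{30609944454} - \frac{132645}{221909} = - \frac{4060256081878921}{6792622163842686}$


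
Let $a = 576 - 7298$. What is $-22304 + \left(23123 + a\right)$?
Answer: $-5903$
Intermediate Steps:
$a = -6722$
$-22304 + \left(23123 + a\right) = -22304 + \left(23123 - 6722\right) = -22304 + 16401 = -5903$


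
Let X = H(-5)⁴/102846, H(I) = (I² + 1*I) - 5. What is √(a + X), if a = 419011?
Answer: √492445570875514/34282 ≈ 647.31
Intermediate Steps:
H(I) = -5 + I + I² (H(I) = (I² + I) - 5 = (I + I²) - 5 = -5 + I + I²)
X = 16875/34282 (X = (-5 - 5 + (-5)²)⁴/102846 = (-5 - 5 + 25)⁴*(1/102846) = 15⁴*(1/102846) = 50625*(1/102846) = 16875/34282 ≈ 0.49224)
√(a + X) = √(419011 + 16875/34282) = √(14364551977/34282) = √492445570875514/34282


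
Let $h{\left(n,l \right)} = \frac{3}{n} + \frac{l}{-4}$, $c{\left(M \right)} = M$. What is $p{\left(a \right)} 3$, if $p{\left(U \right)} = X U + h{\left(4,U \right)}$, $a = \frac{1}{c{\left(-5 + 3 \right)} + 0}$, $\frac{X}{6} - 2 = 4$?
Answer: $- \frac{411}{8} \approx -51.375$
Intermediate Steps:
$h{\left(n,l \right)} = \frac{3}{n} - \frac{l}{4}$ ($h{\left(n,l \right)} = \frac{3}{n} + l \left(- \frac{1}{4}\right) = \frac{3}{n} - \frac{l}{4}$)
$X = 36$ ($X = 12 + 6 \cdot 4 = 12 + 24 = 36$)
$a = - \frac{1}{2}$ ($a = \frac{1}{\left(-5 + 3\right) + 0} = \frac{1}{-2 + 0} = \frac{1}{-2} = - \frac{1}{2} \approx -0.5$)
$p{\left(U \right)} = \frac{3}{4} + \frac{143 U}{4}$ ($p{\left(U \right)} = 36 U - \left(- \frac{3}{4} + \frac{U}{4}\right) = \frac{3}{4} + \frac{143 U}{4}$)
$p{\left(a \right)} 3 = \left(\frac{3}{4} + \frac{143}{4} \left(- \frac{1}{2}\right)\right) 3 = \left(\frac{3}{4} - \frac{143}{8}\right) 3 = \left(- \frac{137}{8}\right) 3 = - \frac{411}{8}$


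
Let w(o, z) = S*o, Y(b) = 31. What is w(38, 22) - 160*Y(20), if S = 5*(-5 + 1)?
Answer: -5720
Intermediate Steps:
S = -20 (S = 5*(-4) = -20)
w(o, z) = -20*o
w(38, 22) - 160*Y(20) = -20*38 - 160*31 = -760 - 4960 = -5720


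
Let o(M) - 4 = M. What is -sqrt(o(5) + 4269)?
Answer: -sqrt(4278) ≈ -65.406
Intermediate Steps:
o(M) = 4 + M
-sqrt(o(5) + 4269) = -sqrt((4 + 5) + 4269) = -sqrt(9 + 4269) = -sqrt(4278)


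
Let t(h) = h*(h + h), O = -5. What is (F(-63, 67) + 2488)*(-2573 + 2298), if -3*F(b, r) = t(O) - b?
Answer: -2021525/3 ≈ -6.7384e+5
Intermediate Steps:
t(h) = 2*h² (t(h) = h*(2*h) = 2*h²)
F(b, r) = -50/3 + b/3 (F(b, r) = -(2*(-5)² - b)/3 = -(2*25 - b)/3 = -(50 - b)/3 = -50/3 + b/3)
(F(-63, 67) + 2488)*(-2573 + 2298) = ((-50/3 + (⅓)*(-63)) + 2488)*(-2573 + 2298) = ((-50/3 - 21) + 2488)*(-275) = (-113/3 + 2488)*(-275) = (7351/3)*(-275) = -2021525/3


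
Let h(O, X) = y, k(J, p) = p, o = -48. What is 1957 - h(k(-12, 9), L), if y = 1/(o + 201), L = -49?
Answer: 299420/153 ≈ 1957.0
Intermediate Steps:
y = 1/153 (y = 1/(-48 + 201) = 1/153 ≈ 0.0065359)
h(O, X) = 1/153
1957 - h(k(-12, 9), L) = 1957 - 1*1/153 = 1957 - 1/153 = 299420/153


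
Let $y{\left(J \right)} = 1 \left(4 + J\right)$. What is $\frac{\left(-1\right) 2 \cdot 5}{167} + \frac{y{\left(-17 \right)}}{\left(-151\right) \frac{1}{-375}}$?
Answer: $- \frac{815635}{25217} \approx -32.345$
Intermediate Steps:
$y{\left(J \right)} = 4 + J$
$\frac{\left(-1\right) 2 \cdot 5}{167} + \frac{y{\left(-17 \right)}}{\left(-151\right) \frac{1}{-375}} = \frac{\left(-1\right) 2 \cdot 5}{167} + \frac{4 - 17}{\left(-151\right) \frac{1}{-375}} = \left(-2\right) 5 \cdot \frac{1}{167} - \frac{13}{\left(-151\right) \left(- \frac{1}{375}\right)} = \left(-10\right) \frac{1}{167} - \frac{13}{\frac{151}{375}} = - \frac{10}{167} - \frac{4875}{151} = - \frac{815635}{25217}$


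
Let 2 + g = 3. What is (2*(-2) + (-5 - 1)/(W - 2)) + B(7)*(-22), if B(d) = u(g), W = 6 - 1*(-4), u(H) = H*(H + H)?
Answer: -195/4 ≈ -48.750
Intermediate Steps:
g = 1 (g = -2 + 3 = 1)
u(H) = 2*H**2 (u(H) = H*(2*H) = 2*H**2)
W = 10 (W = 6 + 4 = 10)
B(d) = 2 (B(d) = 2*1**2 = 2*1 = 2)
(2*(-2) + (-5 - 1)/(W - 2)) + B(7)*(-22) = (2*(-2) + (-5 - 1)/(10 - 2)) + 2*(-22) = (-4 - 6/8) - 44 = (-4 - 6*1/8) - 44 = (-4 - 3/4) - 44 = -19/4 - 44 = -195/4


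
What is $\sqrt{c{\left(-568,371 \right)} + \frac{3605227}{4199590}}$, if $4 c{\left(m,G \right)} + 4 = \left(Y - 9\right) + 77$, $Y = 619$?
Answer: $\frac{3 \sqrt{336286937884445}}{4199590} \approx 13.1$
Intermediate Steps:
$c{\left(m,G \right)} = \frac{683}{4}$ ($c{\left(m,G \right)} = -1 + \frac{\left(619 - 9\right) + 77}{4} = -1 + \frac{610 + 77}{4} = -1 + \frac{1}{4} \cdot 687 = -1 + \frac{687}{4} = \frac{683}{4}$)
$\sqrt{c{\left(-568,371 \right)} + \frac{3605227}{4199590}} = \sqrt{\frac{683}{4} + \frac{3605227}{4199590}} = \sqrt{\frac{1441370439}{8399180}} = \frac{3 \sqrt{336286937884445}}{4199590}$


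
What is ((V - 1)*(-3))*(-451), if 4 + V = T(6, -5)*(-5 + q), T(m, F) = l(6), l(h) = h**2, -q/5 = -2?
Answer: 236775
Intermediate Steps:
q = 10 (q = -5*(-2) = 10)
T(m, F) = 36 (T(m, F) = 6**2 = 36)
V = 176 (V = -4 + 36*(-5 + 10) = -4 + 36*5 = -4 + 180 = 176)
((V - 1)*(-3))*(-451) = ((176 - 1)*(-3))*(-451) = (175*(-3))*(-451) = -525*(-451) = 236775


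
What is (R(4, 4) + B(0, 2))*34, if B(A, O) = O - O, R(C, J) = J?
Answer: 136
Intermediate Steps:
B(A, O) = 0
(R(4, 4) + B(0, 2))*34 = (4 + 0)*34 = 4*34 = 136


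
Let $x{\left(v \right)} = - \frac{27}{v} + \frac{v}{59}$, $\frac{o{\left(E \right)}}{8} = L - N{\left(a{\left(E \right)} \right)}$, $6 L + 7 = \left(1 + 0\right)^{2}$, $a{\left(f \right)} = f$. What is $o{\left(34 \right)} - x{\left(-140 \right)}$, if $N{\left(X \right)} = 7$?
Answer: $- \frac{510633}{8260} \approx -61.82$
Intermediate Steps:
$L = -1$ ($L = - \frac{7}{6} + \frac{\left(1 + 0\right)^{2}}{6} = - \frac{7}{6} + \frac{1^{2}}{6} = - \frac{7}{6} + \frac{1}{6} \cdot 1 = - \frac{7}{6} + \frac{1}{6} = -1$)
$o{\left(E \right)} = -64$ ($o{\left(E \right)} = 8 \left(-1 - 7\right) = 8 \left(-8\right) = -64$)
$x{\left(v \right)} = - \frac{27}{v} + \frac{v}{59}$ ($x{\left(v \right)} = - \frac{27}{v} + v \frac{1}{59} = - \frac{27}{v} + \frac{v}{59}$)
$o{\left(34 \right)} - x{\left(-140 \right)} = -64 - \left(- \frac{27}{-140} + \frac{1}{59} \left(-140\right)\right) = -64 - \left(\left(-27\right) \left(- \frac{1}{140}\right) - \frac{140}{59}\right) = -64 - \left(\frac{27}{140} - \frac{140}{59}\right) = -64 - - \frac{18007}{8260} = -64 + \frac{18007}{8260} = - \frac{510633}{8260}$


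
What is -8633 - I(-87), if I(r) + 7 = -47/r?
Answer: -750509/87 ≈ -8626.5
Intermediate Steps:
I(r) = -7 - 47/r
-8633 - I(-87) = -8633 - (-7 - 47/(-87)) = -8633 - (-7 - 47*(-1/87)) = -8633 - (-7 + 47/87) = -8633 - 1*(-562/87) = -8633 + 562/87 = -750509/87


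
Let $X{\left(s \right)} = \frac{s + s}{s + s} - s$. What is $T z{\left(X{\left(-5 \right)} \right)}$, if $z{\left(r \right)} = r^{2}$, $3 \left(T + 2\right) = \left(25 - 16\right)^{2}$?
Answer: $900$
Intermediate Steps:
$T = 25$ ($T = -2 + \frac{\left(25 - 16\right)^{2}}{3} = -2 + \frac{9^{2}}{3} = -2 + \frac{1}{3} \cdot 81 = -2 + 27 = 25$)
$X{\left(s \right)} = 1 - s$ ($X{\left(s \right)} = \frac{2 s}{2 s} - s = 2 s \frac{1}{2 s} - s = 1 - s$)
$T z{\left(X{\left(-5 \right)} \right)} = 25 \left(1 - -5\right)^{2} = 25 \left(1 + 5\right)^{2} = 25 \cdot 6^{2} = 25 \cdot 36 = 900$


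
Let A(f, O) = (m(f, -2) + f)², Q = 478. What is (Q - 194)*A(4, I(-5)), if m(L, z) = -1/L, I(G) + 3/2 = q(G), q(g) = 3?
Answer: 15975/4 ≈ 3993.8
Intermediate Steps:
I(G) = 3/2 (I(G) = -3/2 + 3 = 3/2)
A(f, O) = (f - 1/f)² (A(f, O) = (-1/f + f)² = (f - 1/f)²)
(Q - 194)*A(4, I(-5)) = (478 - 194)*((-1 + 4²)²/4²) = 284*((-1 + 16)²/16) = 284*((1/16)*15²) = 284*((1/16)*225) = 284*(225/16) = 15975/4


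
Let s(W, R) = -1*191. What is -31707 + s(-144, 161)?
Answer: -31898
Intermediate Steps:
s(W, R) = -191
-31707 + s(-144, 161) = -31707 - 191 = -31898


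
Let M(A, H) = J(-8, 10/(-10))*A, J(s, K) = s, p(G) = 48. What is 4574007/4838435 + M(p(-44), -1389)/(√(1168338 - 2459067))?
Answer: 4574007/4838435 + 128*I*√1290729/430243 ≈ 0.94535 + 0.338*I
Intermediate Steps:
M(A, H) = -8*A
4574007/4838435 + M(p(-44), -1389)/(√(1168338 - 2459067)) = 4574007/4838435 + (-8*48)/(√(1168338 - 2459067)) = 4574007*(1/4838435) - 384*(-I*√1290729/1290729) = 4574007/4838435 - 384*(-I*√1290729/1290729) = 4574007/4838435 - (-128)*I*√1290729/430243 = 4574007/4838435 + 128*I*√1290729/430243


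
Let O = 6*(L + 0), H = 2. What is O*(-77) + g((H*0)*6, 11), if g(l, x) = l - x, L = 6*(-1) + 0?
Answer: 2761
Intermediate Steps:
L = -6 (L = -6 + 0 = -6)
O = -36 (O = 6*(-6 + 0) = 6*(-6) = -36)
O*(-77) + g((H*0)*6, 11) = -36*(-77) + ((2*0)*6 - 1*11) = 2772 + (0*6 - 11) = 2772 + (0 - 11) = 2772 - 11 = 2761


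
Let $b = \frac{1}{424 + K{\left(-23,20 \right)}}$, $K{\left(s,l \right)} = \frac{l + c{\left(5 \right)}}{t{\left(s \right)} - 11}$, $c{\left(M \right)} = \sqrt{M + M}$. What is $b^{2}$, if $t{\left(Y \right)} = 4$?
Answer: $\frac{49}{\left(2948 - \sqrt{10}\right)^{2}} \approx 5.6503 \cdot 10^{-6}$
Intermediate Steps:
$c{\left(M \right)} = \sqrt{2} \sqrt{M}$ ($c{\left(M \right)} = \sqrt{2 M} = \sqrt{2} \sqrt{M}$)
$K{\left(s,l \right)} = - \frac{l}{7} - \frac{\sqrt{10}}{7}$ ($K{\left(s,l \right)} = \frac{l + \sqrt{2} \sqrt{5}}{4 - 11} = \frac{l + \sqrt{10}}{-7} = \left(l + \sqrt{10}\right) \left(- \frac{1}{7}\right) = - \frac{l}{7} - \frac{\sqrt{10}}{7}$)
$b = \frac{1}{\frac{2948}{7} - \frac{\sqrt{10}}{7}}$ ($b = \frac{1}{424 - \left(\frac{20}{7} + \frac{\sqrt{10}}{7}\right)} = \frac{1}{\frac{2948}{7} - \frac{\sqrt{10}}{7}} \approx 0.002377$)
$b^{2} = \left(\frac{10318}{4345347} + \frac{7 \sqrt{10}}{8690694}\right)^{2}$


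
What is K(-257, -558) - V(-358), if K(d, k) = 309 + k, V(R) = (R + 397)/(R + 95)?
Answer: -65448/263 ≈ -248.85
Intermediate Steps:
V(R) = (397 + R)/(95 + R)
K(-257, -558) - V(-358) = (309 - 558) - (397 - 358)/(95 - 358) = -249 - 39/(-263) = -249 - (-1)*39/263 = -249 - 1*(-39/263) = -249 + 39/263 = -65448/263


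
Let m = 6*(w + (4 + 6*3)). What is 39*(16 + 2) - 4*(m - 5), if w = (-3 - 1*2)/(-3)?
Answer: 154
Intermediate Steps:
w = 5/3 (w = (-3 - 2)*(-⅓) = -5*(-⅓) = 5/3 ≈ 1.6667)
m = 142 (m = 6*(5/3 + (4 + 6*3)) = 6*(5/3 + (4 + 18)) = 6*(5/3 + 22) = 6*(71/3) = 142)
39*(16 + 2) - 4*(m - 5) = 39*(16 + 2) - 4*(142 - 5) = 39*18 - 4*137 = 702 - 548 = 154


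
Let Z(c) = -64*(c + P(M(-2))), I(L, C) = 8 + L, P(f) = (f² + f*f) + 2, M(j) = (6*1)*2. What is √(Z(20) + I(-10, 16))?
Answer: I*√19842 ≈ 140.86*I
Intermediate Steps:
M(j) = 12 (M(j) = 6*2 = 12)
P(f) = 2 + 2*f² (P(f) = (f² + f²) + 2 = 2*f² + 2 = 2 + 2*f²)
Z(c) = -18560 - 64*c (Z(c) = -64*(c + (2 + 2*12²)) = -64*(c + (2 + 2*144)) = -64*(c + (2 + 288)) = -64*(c + 290) = -64*(290 + c) = -18560 - 64*c)
√(Z(20) + I(-10, 16)) = √((-18560 - 64*20) + (8 - 10)) = √((-18560 - 1280) - 2) = √(-19840 - 2) = √(-19842) = I*√19842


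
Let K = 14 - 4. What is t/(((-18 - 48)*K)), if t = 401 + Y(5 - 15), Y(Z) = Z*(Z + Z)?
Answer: -601/660 ≈ -0.91061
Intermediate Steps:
K = 10
Y(Z) = 2*Z**2 (Y(Z) = Z*(2*Z) = 2*Z**2)
t = 601 (t = 401 + 2*(5 - 15)**2 = 401 + 2*(-10)**2 = 401 + 2*100 = 401 + 200 = 601)
t/(((-18 - 48)*K)) = 601/(((-18 - 48)*10)) = 601/((-66*10)) = 601/(-660) = 601*(-1/660) = -601/660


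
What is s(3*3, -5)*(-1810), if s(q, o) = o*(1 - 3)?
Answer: -18100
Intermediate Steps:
s(q, o) = -2*o (s(q, o) = o*(-2) = -2*o)
s(3*3, -5)*(-1810) = -2*(-5)*(-1810) = 10*(-1810) = -18100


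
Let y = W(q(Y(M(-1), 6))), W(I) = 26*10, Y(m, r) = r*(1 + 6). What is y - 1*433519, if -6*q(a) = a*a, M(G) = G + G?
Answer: -433259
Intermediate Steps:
M(G) = 2*G
Y(m, r) = 7*r (Y(m, r) = r*7 = 7*r)
q(a) = -a²/6 (q(a) = -a*a/6 = -a²/6)
W(I) = 260
y = 260
y - 1*433519 = 260 - 1*433519 = 260 - 433519 = -433259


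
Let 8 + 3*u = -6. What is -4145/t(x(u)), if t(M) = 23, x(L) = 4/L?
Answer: -4145/23 ≈ -180.22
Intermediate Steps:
u = -14/3 (u = -8/3 + (1/3)*(-6) = -8/3 - 2 = -14/3 ≈ -4.6667)
-4145/t(x(u)) = -4145/23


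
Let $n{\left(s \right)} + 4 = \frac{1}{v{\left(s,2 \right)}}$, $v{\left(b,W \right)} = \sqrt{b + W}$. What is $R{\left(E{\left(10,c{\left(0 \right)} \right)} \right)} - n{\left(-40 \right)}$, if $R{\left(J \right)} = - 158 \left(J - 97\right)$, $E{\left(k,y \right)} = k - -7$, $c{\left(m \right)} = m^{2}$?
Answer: $12644 + \frac{i \sqrt{38}}{38} \approx 12644.0 + 0.16222 i$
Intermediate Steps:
$v{\left(b,W \right)} = \sqrt{W + b}$
$E{\left(k,y \right)} = 7 + k$ ($E{\left(k,y \right)} = k + 7 = 7 + k$)
$R{\left(J \right)} = 15326 - 158 J$ ($R{\left(J \right)} = - 158 \left(-97 + J\right) = 15326 - 158 J$)
$n{\left(s \right)} = -4 + \frac{1}{\sqrt{2 + s}}$
$R{\left(E{\left(10,c{\left(0 \right)} \right)} \right)} - n{\left(-40 \right)} = \left(15326 - 158 \left(7 + 10\right)\right) - \left(-4 + \frac{1}{\sqrt{2 - 40}}\right) = \left(15326 - 2686\right) - \left(-4 + \frac{1}{\sqrt{-38}}\right) = \left(15326 - 2686\right) - \left(-4 - \frac{i \sqrt{38}}{38}\right) = 12640 + \left(4 + \frac{i \sqrt{38}}{38}\right) = 12644 + \frac{i \sqrt{38}}{38}$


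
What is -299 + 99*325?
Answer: 31876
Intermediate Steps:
-299 + 99*325 = -299 + 32175 = 31876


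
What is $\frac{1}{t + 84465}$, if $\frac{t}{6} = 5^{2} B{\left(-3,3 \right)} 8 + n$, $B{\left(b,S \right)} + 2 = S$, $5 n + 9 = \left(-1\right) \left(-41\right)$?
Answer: $\frac{5}{428517} \approx 1.1668 \cdot 10^{-5}$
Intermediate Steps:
$n = \frac{32}{5}$ ($n = - \frac{9}{5} + \frac{\left(-1\right) \left(-41\right)}{5} = - \frac{9}{5} + \frac{1}{5} \cdot 41 = - \frac{9}{5} + \frac{41}{5} = \frac{32}{5} \approx 6.4$)
$B{\left(b,S \right)} = -2 + S$
$t = \frac{6192}{5}$ ($t = 6 \left(5^{2} \left(-2 + 3\right) 8 + \frac{32}{5}\right) = 6 \left(25 \cdot 1 \cdot 8 + \frac{32}{5}\right) = 6 \left(25 \cdot 8 + \frac{32}{5}\right) = 6 \left(200 + \frac{32}{5}\right) = 6 \cdot \frac{1032}{5} = \frac{6192}{5} \approx 1238.4$)
$\frac{1}{t + 84465} = \frac{1}{\frac{6192}{5} + 84465} = \frac{1}{\frac{428517}{5}} = \frac{5}{428517}$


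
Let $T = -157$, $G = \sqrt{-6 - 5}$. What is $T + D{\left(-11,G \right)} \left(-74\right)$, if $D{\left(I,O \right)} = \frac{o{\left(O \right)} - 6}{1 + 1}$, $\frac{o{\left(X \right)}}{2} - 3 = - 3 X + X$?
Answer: $-157 + 148 i \sqrt{11} \approx -157.0 + 490.86 i$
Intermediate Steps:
$o{\left(X \right)} = 6 - 4 X$ ($o{\left(X \right)} = 6 + 2 \left(- 3 X + X\right) = 6 + 2 \left(- 2 X\right) = 6 - 4 X$)
$G = i \sqrt{11}$ ($G = \sqrt{-11} = i \sqrt{11} \approx 3.3166 i$)
$D{\left(I,O \right)} = - 2 O$ ($D{\left(I,O \right)} = \frac{\left(6 - 4 O\right) - 6}{1 + 1} = \frac{\left(-4\right) O}{2} = - 4 O \frac{1}{2} = - 2 O$)
$T + D{\left(-11,G \right)} \left(-74\right) = -157 + - 2 i \sqrt{11} \left(-74\right) = -157 + 148 i \sqrt{11}$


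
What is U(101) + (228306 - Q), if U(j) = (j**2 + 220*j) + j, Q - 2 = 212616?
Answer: 48210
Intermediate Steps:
Q = 212618 (Q = 2 + 212616 = 212618)
U(j) = j**2 + 221*j
U(101) + (228306 - Q) = 101*(221 + 101) + (228306 - 1*212618) = 101*322 + (228306 - 212618) = 32522 + 15688 = 48210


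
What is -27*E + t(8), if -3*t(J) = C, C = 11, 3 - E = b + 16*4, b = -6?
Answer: 4444/3 ≈ 1481.3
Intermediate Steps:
E = -55 (E = 3 - (-6 + 16*4) = 3 - (-6 + 64) = 3 - 1*58 = 3 - 58 = -55)
t(J) = -11/3 (t(J) = -⅓*11 = -11/3)
-27*E + t(8) = -27*(-55) - 11/3 = 1485 - 11/3 = 4444/3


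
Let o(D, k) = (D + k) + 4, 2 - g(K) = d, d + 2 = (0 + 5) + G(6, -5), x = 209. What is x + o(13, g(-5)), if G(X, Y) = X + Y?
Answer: 224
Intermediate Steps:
d = 4 (d = -2 + ((0 + 5) + (6 - 5)) = -2 + (5 + 1) = -2 + 6 = 4)
g(K) = -2 (g(K) = 2 - 1*4 = 2 - 4 = -2)
o(D, k) = 4 + D + k
x + o(13, g(-5)) = 209 + (4 + 13 - 2) = 209 + 15 = 224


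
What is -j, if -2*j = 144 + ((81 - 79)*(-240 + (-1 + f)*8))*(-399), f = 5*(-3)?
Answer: 146904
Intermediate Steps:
f = -15
j = -146904 (j = -(144 + ((81 - 79)*(-240 + (-1 - 15)*8))*(-399))/2 = -(144 + (2*(-240 - 16*8))*(-399))/2 = -(144 + (2*(-240 - 128))*(-399))/2 = -(144 + (2*(-368))*(-399))/2 = -(144 - 736*(-399))/2 = -(144 + 293664)/2 = -½*293808 = -146904)
-j = -1*(-146904) = 146904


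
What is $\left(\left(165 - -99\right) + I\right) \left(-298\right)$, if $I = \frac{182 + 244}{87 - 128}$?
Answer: $- \frac{3098604}{41} \approx -75576.0$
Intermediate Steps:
$I = - \frac{426}{41}$ ($I = \frac{426}{-41} = 426 \left(- \frac{1}{41}\right) = - \frac{426}{41} \approx -10.39$)
$\left(\left(165 - -99\right) + I\right) \left(-298\right) = \left(\left(165 - -99\right) - \frac{426}{41}\right) \left(-298\right) = \left(\left(165 + 99\right) - \frac{426}{41}\right) \left(-298\right) = \left(264 - \frac{426}{41}\right) \left(-298\right) = \frac{10398}{41} \left(-298\right) = - \frac{3098604}{41}$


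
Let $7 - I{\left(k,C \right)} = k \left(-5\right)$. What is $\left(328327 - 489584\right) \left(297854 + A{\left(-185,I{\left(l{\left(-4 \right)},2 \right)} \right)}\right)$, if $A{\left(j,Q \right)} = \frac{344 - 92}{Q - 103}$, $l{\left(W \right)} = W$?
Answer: $- \frac{1392890072671}{29} \approx -4.8031 \cdot 10^{10}$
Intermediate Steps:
$I{\left(k,C \right)} = 7 + 5 k$ ($I{\left(k,C \right)} = 7 - k \left(-5\right) = 7 - - 5 k = 7 + 5 k$)
$A{\left(j,Q \right)} = \frac{252}{-103 + Q}$
$\left(328327 - 489584\right) \left(297854 + A{\left(-185,I{\left(l{\left(-4 \right)},2 \right)} \right)}\right) = \left(328327 - 489584\right) \left(297854 + \frac{252}{-103 + \left(7 + 5 \left(-4\right)\right)}\right) = - 161257 \left(297854 + \frac{252}{-103 + \left(7 - 20\right)}\right) = - 161257 \left(297854 + \frac{252}{-103 - 13}\right) = - 161257 \left(297854 + \frac{252}{-116}\right) = - 161257 \left(297854 + 252 \left(- \frac{1}{116}\right)\right) = - 161257 \left(297854 - \frac{63}{29}\right) = \left(-161257\right) \frac{8637703}{29} = - \frac{1392890072671}{29}$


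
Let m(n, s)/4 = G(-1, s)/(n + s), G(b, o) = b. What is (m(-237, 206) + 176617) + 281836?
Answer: 14212047/31 ≈ 4.5845e+5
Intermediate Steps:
m(n, s) = -4/(n + s) (m(n, s) = 4*(-1/(n + s)) = -4/(n + s))
(m(-237, 206) + 176617) + 281836 = (-4/(-237 + 206) + 176617) + 281836 = (-4/(-31) + 176617) + 281836 = (-4*(-1/31) + 176617) + 281836 = (4/31 + 176617) + 281836 = 5475131/31 + 281836 = 14212047/31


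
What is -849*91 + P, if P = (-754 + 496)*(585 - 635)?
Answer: -64359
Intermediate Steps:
P = 12900 (P = -258*(-50) = 12900)
-849*91 + P = -849*91 + 12900 = -77259 + 12900 = -64359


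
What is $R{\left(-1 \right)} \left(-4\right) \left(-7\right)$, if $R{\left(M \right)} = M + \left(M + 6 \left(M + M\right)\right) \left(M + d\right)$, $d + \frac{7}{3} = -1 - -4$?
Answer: $\frac{280}{3} \approx 93.333$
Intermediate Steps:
$d = \frac{2}{3}$ ($d = - \frac{7}{3} - -3 = - \frac{7}{3} + \left(-1 + 4\right) = - \frac{7}{3} + 3 = \frac{2}{3} \approx 0.66667$)
$R{\left(M \right)} = M + 13 M \left(\frac{2}{3} + M\right)$ ($R{\left(M \right)} = M + \left(M + 6 \left(M + M\right)\right) \left(M + \frac{2}{3}\right) = M + \left(M + 6 \cdot 2 M\right) \left(\frac{2}{3} + M\right) = M + \left(M + 12 M\right) \left(\frac{2}{3} + M\right) = M + 13 M \left(\frac{2}{3} + M\right)$)
$R{\left(-1 \right)} \left(-4\right) \left(-7\right) = \frac{1}{3} \left(-1\right) \left(29 + 39 \left(-1\right)\right) \left(-4\right) \left(-7\right) = \frac{1}{3} \left(-1\right) \left(29 - 39\right) \left(-4\right) \left(-7\right) = \frac{1}{3} \left(-1\right) \left(-10\right) \left(-4\right) \left(-7\right) = \frac{10}{3} \left(-4\right) \left(-7\right) = \left(- \frac{40}{3}\right) \left(-7\right) = \frac{280}{3}$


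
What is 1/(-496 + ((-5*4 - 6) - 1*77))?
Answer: -1/599 ≈ -0.0016694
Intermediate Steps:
1/(-496 + ((-5*4 - 6) - 1*77)) = 1/(-496 + ((-20 - 6) - 77)) = 1/(-496 + (-26 - 77)) = 1/(-496 - 103) = 1/(-599) = -1/599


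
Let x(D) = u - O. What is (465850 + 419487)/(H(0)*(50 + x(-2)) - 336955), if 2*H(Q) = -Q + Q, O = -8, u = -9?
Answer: -885337/336955 ≈ -2.6275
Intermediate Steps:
H(Q) = 0 (H(Q) = (-Q + Q)/2 = (½)*0 = 0)
x(D) = -1 (x(D) = -9 - 1*(-8) = -9 + 8 = -1)
(465850 + 419487)/(H(0)*(50 + x(-2)) - 336955) = (465850 + 419487)/(0*(50 - 1) - 336955) = 885337/(0*49 - 336955) = 885337/(0 - 336955) = 885337/(-336955) = 885337*(-1/336955) = -885337/336955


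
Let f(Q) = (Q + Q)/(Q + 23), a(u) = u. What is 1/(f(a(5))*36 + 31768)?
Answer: 7/222466 ≈ 3.1465e-5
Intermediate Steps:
f(Q) = 2*Q/(23 + Q) (f(Q) = (2*Q)/(23 + Q) = 2*Q/(23 + Q))
1/(f(a(5))*36 + 31768) = 1/((2*5/(23 + 5))*36 + 31768) = 1/((2*5/28)*36 + 31768) = 1/((2*5*(1/28))*36 + 31768) = 1/((5/14)*36 + 31768) = 1/(90/7 + 31768) = 1/(222466/7) = 7/222466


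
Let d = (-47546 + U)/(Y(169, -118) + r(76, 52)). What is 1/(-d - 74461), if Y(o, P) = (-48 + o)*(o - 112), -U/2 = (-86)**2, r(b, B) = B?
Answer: -6949/517367151 ≈ -1.3431e-5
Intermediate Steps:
U = -14792 (U = -2*(-86)**2 = -2*7396 = -14792)
Y(o, P) = (-112 + o)*(-48 + o) (Y(o, P) = (-48 + o)*(-112 + o) = (-112 + o)*(-48 + o))
d = -62338/6949 (d = (-47546 - 14792)/((5376 + 169**2 - 160*169) + 52) = -62338/((5376 + 28561 - 27040) + 52) = -62338/(6897 + 52) = -62338/6949 ≈ -8.9708)
1/(-d - 74461) = 1/(-1*(-62338/6949) - 74461) = 1/(62338/6949 - 74461) = 1/(-517367151/6949) = -6949/517367151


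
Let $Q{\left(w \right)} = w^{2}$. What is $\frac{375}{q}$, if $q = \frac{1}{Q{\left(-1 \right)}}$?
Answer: $375$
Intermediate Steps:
$q = 1$ ($q = \frac{1}{\left(-1\right)^{2}} = 1^{-1} = 1$)
$\frac{375}{q} = \frac{375}{1} = 375 \cdot 1 = 375$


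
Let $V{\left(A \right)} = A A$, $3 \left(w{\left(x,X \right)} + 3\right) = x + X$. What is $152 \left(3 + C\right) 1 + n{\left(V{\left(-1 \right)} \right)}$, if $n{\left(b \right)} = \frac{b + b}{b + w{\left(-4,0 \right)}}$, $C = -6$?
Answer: $- \frac{2283}{5} \approx -456.6$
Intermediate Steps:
$w{\left(x,X \right)} = -3 + \frac{X}{3} + \frac{x}{3}$ ($w{\left(x,X \right)} = -3 + \frac{x + X}{3} = -3 + \frac{X + x}{3} = -3 + \left(\frac{X}{3} + \frac{x}{3}\right) = -3 + \frac{X}{3} + \frac{x}{3}$)
$V{\left(A \right)} = A^{2}$
$n{\left(b \right)} = \frac{2 b}{- \frac{13}{3} + b}$ ($n{\left(b \right)} = \frac{b + b}{b + \left(-3 + \frac{1}{3} \cdot 0 + \frac{1}{3} \left(-4\right)\right)} = \frac{2 b}{b - \frac{13}{3}} = \frac{2 b}{- \frac{13}{3} + b}$)
$152 \left(3 + C\right) 1 + n{\left(V{\left(-1 \right)} \right)} = 152 \left(3 - 6\right) 1 + \frac{6 \left(-1\right)^{2}}{-13 + 3 \left(-1\right)^{2}} = 152 \left(\left(-3\right) 1\right) + 6 \cdot 1 \frac{1}{-13 + 3 \cdot 1} = 152 \left(-3\right) + 6 \cdot 1 \frac{1}{-13 + 3} = -456 + 6 \cdot 1 \frac{1}{-10} = -456 + 6 \cdot 1 \left(- \frac{1}{10}\right) = -456 - \frac{3}{5} = - \frac{2283}{5}$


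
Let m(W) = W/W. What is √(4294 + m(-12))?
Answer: √4295 ≈ 65.536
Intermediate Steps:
m(W) = 1
√(4294 + m(-12)) = √(4294 + 1) = √4295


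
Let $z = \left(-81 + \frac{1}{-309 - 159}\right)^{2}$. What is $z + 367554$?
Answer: $\frac{81940239577}{219024} \approx 3.7412 \cdot 10^{5}$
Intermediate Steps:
$z = \frac{1437092281}{219024}$ ($z = \left(-81 + \frac{1}{-468}\right)^{2} = \left(-81 - \frac{1}{468}\right)^{2} = \left(- \frac{37909}{468}\right)^{2} = \frac{1437092281}{219024} \approx 6561.3$)
$z + 367554 = \frac{1437092281}{219024} + 367554 = \frac{81940239577}{219024}$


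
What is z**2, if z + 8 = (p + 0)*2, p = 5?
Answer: 4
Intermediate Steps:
z = 2 (z = -8 + (5 + 0)*2 = -8 + 5*2 = -8 + 10 = 2)
z**2 = 2**2 = 4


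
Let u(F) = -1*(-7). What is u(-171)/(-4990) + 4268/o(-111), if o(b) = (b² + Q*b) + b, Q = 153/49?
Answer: 1039499531/2900721930 ≈ 0.35836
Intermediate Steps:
Q = 153/49 (Q = 153*(1/49) = 153/49 ≈ 3.1224)
u(F) = 7
o(b) = b² + 202*b/49 (o(b) = (b² + 153*b/49) + b = b² + 202*b/49)
u(-171)/(-4990) + 4268/o(-111) = 7/(-4990) + 4268/(((1/49)*(-111)*(202 + 49*(-111)))) = 7*(-1/4990) + 4268/(((1/49)*(-111)*(202 - 5439))) = -7/4990 + 4268/(((1/49)*(-111)*(-5237))) = -7/4990 + 4268/(581307/49) = -7/4990 + 4268*(49/581307) = -7/4990 + 209132/581307 = 1039499531/2900721930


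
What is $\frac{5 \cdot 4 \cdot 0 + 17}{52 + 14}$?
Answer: $\frac{17}{66} \approx 0.25758$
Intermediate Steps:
$\frac{5 \cdot 4 \cdot 0 + 17}{52 + 14} = \frac{20 \cdot 0 + 17}{66} = \frac{0 + 17}{66} = \frac{1}{66} \cdot 17 = \frac{17}{66}$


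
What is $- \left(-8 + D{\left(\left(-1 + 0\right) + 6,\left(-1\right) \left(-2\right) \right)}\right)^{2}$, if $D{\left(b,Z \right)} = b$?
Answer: $-9$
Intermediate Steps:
$- \left(-8 + D{\left(\left(-1 + 0\right) + 6,\left(-1\right) \left(-2\right) \right)}\right)^{2} = - \left(-8 + \left(\left(-1 + 0\right) + 6\right)\right)^{2} = - \left(-8 + \left(-1 + 6\right)\right)^{2} = - \left(-8 + 5\right)^{2} = - \left(-3\right)^{2} = \left(-1\right) 9 = -9$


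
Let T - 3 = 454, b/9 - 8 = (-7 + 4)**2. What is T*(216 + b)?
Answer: 168633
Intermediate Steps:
b = 153 (b = 72 + 9*(-7 + 4)**2 = 72 + 9*(-3)**2 = 72 + 9*9 = 72 + 81 = 153)
T = 457 (T = 3 + 454 = 457)
T*(216 + b) = 457*(216 + 153) = 457*369 = 168633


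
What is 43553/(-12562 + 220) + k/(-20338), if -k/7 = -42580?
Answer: -2282218717/125505798 ≈ -18.184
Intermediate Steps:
k = 298060 (k = -7*(-42580) = 298060)
43553/(-12562 + 220) + k/(-20338) = 43553/(-12562 + 220) + 298060/(-20338) = 43553/(-12342) + 298060*(-1/20338) = 43553*(-1/12342) - 149030/10169 = -43553/12342 - 149030/10169 = -2282218717/125505798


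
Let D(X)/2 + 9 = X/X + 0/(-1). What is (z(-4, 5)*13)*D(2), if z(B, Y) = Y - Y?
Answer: 0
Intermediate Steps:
D(X) = -16 (D(X) = -18 + 2*(X/X + 0/(-1)) = -18 + 2*(1 + 0*(-1)) = -18 + 2*(1 + 0) = -18 + 2*1 = -18 + 2 = -16)
z(B, Y) = 0
(z(-4, 5)*13)*D(2) = (0*13)*(-16) = 0*(-16) = 0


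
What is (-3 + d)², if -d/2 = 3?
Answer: 81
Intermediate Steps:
d = -6 (d = -2*3 = -6)
(-3 + d)² = (-3 - 6)² = (-9)² = 81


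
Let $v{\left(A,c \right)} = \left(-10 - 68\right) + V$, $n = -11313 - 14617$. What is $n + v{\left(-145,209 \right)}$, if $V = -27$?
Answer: $-26035$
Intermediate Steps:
$n = -25930$ ($n = -11313 - 14617 = -25930$)
$v{\left(A,c \right)} = -105$ ($v{\left(A,c \right)} = \left(-10 - 68\right) - 27 = -78 - 27 = -105$)
$n + v{\left(-145,209 \right)} = -25930 - 105 = -26035$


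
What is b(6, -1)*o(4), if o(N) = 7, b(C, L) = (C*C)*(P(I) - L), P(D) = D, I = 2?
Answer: 756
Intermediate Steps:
b(C, L) = C²*(2 - L) (b(C, L) = (C*C)*(2 - L) = C²*(2 - L))
b(6, -1)*o(4) = (6²*(2 - 1*(-1)))*7 = (36*(2 + 1))*7 = (36*3)*7 = 108*7 = 756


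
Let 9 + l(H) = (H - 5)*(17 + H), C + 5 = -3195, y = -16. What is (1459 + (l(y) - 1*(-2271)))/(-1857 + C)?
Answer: -3700/5057 ≈ -0.73166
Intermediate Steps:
C = -3200 (C = -5 - 3195 = -3200)
l(H) = -9 + (-5 + H)*(17 + H) (l(H) = -9 + (H - 5)*(17 + H) = -9 + (-5 + H)*(17 + H))
(1459 + (l(y) - 1*(-2271)))/(-1857 + C) = (1459 + ((-94 + (-16)**2 + 12*(-16)) - 1*(-2271)))/(-1857 - 3200) = (1459 + ((-94 + 256 - 192) + 2271))/(-5057) = (1459 + (-30 + 2271))*(-1/5057) = (1459 + 2241)*(-1/5057) = 3700*(-1/5057) = -3700/5057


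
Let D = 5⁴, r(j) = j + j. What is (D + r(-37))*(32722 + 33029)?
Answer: 36228801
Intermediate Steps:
r(j) = 2*j
D = 625
(D + r(-37))*(32722 + 33029) = (625 + 2*(-37))*(32722 + 33029) = (625 - 74)*65751 = 551*65751 = 36228801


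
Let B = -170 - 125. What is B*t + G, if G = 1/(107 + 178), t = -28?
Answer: 2354101/285 ≈ 8260.0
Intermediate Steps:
G = 1/285 ≈ 0.0035088
B = -295
B*t + G = -295*(-28) + 1/285 = 8260 + 1/285 = 2354101/285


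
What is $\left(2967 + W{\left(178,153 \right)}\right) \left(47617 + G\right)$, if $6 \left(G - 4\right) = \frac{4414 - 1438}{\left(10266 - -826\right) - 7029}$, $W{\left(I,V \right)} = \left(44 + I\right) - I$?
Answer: $\frac{582582187809}{4063} \approx 1.4339 \cdot 10^{8}$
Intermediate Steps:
$W{\left(I,V \right)} = 44$
$G = \frac{16748}{4063}$ ($G = 4 + \frac{\left(4414 - 1438\right) \frac{1}{\left(10266 - -826\right) - 7029}}{6} = 4 + \frac{2976 \frac{1}{\left(10266 + 826\right) - 7029}}{6} = 4 + \frac{2976 \frac{1}{11092 - 7029}}{6} = 4 + \frac{2976 \cdot \frac{1}{4063}}{6} = 4 + \frac{1}{6} \cdot \frac{2976}{4063} = 4 + \frac{496}{4063} = \frac{16748}{4063} \approx 4.1221$)
$\left(2967 + W{\left(178,153 \right)}\right) \left(47617 + G\right) = \left(2967 + 44\right) \left(47617 + \frac{16748}{4063}\right) = 3011 \cdot \frac{193484619}{4063} = \frac{582582187809}{4063}$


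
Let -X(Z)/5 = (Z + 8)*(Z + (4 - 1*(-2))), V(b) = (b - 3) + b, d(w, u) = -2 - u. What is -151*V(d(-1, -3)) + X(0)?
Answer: -89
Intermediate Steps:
V(b) = -3 + 2*b (V(b) = (-3 + b) + b = -3 + 2*b)
X(Z) = -5*(6 + Z)*(8 + Z) (X(Z) = -5*(Z + 8)*(Z + (4 - 1*(-2))) = -5*(8 + Z)*(Z + (4 + 2)) = -5*(8 + Z)*(Z + 6) = -5*(8 + Z)*(6 + Z) = -5*(6 + Z)*(8 + Z))
-151*V(d(-1, -3)) + X(0) = -151*(-3 + 2*(-2 - 1*(-3))) + (-240 - 70*0 - 5*0²) = -151*(-3 + 2*(-2 + 3)) + (-240 + 0 - 5*0) = -151*(-3 + 2*1) + (-240 + 0 + 0) = -151*(-3 + 2) - 240 = -151*(-1) - 240 = 151 - 240 = -89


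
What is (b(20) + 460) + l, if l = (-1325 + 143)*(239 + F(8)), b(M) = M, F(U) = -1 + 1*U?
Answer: -290292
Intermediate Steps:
F(U) = -1 + U
l = -290772 (l = (-1325 + 143)*(239 + (-1 + 8)) = -1182*(239 + 7) = -1182*246 = -290772)
(b(20) + 460) + l = (20 + 460) - 290772 = 480 - 290772 = -290292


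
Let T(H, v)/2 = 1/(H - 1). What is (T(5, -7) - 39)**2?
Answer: 5929/4 ≈ 1482.3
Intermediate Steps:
T(H, v) = 2/(-1 + H) (T(H, v) = 2/(H - 1) = 2/(-1 + H))
(T(5, -7) - 39)**2 = (2/(-1 + 5) - 39)**2 = (2/4 - 39)**2 = (2*(1/4) - 39)**2 = (1/2 - 39)**2 = (-77/2)**2 = 5929/4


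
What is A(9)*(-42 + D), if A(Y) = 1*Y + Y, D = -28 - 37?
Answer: -1926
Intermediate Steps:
D = -65
A(Y) = 2*Y (A(Y) = Y + Y = 2*Y)
A(9)*(-42 + D) = (2*9)*(-42 - 65) = 18*(-107) = -1926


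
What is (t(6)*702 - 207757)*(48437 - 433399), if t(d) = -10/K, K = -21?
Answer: 558949040558/7 ≈ 7.9850e+10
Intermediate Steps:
t(d) = 10/21 (t(d) = -10/(-21) = -10*(-1/21) = 10/21)
(t(6)*702 - 207757)*(48437 - 433399) = ((10/21)*702 - 207757)*(48437 - 433399) = (2340/7 - 207757)*(-384962) = -1451959/7*(-384962) = 558949040558/7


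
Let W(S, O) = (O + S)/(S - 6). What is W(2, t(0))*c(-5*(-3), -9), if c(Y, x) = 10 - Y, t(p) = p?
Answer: 5/2 ≈ 2.5000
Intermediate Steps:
W(S, O) = (O + S)/(-6 + S)
W(2, t(0))*c(-5*(-3), -9) = ((0 + 2)/(-6 + 2))*(10 - (-5)*(-3)) = (2/(-4))*(10 - 1*15) = (-1/4*2)*(10 - 15) = -1/2*(-5) = 5/2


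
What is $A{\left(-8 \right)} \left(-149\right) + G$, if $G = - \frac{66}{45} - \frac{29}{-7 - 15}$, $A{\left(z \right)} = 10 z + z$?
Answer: $\frac{4326911}{330} \approx 13112.0$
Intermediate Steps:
$A{\left(z \right)} = 11 z$
$G = - \frac{49}{330}$ ($G = \left(-66\right) \frac{1}{45} - \frac{29}{-22} = - \frac{22}{15} - - \frac{29}{22} = - \frac{22}{15} + \frac{29}{22} = - \frac{49}{330} \approx -0.14848$)
$A{\left(-8 \right)} \left(-149\right) + G = 11 \left(-8\right) \left(-149\right) - \frac{49}{330} = \left(-88\right) \left(-149\right) - \frac{49}{330} = 13112 - \frac{49}{330} = \frac{4326911}{330}$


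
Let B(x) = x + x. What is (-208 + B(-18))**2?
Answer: 59536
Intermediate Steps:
B(x) = 2*x
(-208 + B(-18))**2 = (-208 + 2*(-18))**2 = (-208 - 36)**2 = (-244)**2 = 59536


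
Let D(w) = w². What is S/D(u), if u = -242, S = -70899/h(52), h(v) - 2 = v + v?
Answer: -70899/6207784 ≈ -0.011421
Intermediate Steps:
h(v) = 2 + 2*v (h(v) = 2 + (v + v) = 2 + 2*v)
S = -70899/106 (S = -70899/(2 + 2*52) = -70899/(2 + 104) = -70899/106 ≈ -668.86)
S/D(u) = -70899/(106*((-242)²)) = -70899/106/58564 = -70899/106*1/58564 = -70899/6207784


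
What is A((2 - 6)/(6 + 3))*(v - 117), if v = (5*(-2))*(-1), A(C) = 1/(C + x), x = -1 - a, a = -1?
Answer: 963/4 ≈ 240.75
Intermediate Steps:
x = 0 (x = -1 - 1*(-1) = -1 + 1 = 0)
A(C) = 1/C (A(C) = 1/(C + 0) = 1/C)
v = 10 (v = -10*(-1) = 10)
A((2 - 6)/(6 + 3))*(v - 117) = (10 - 117)/(((2 - 6)/(6 + 3))) = -107/(-4/9) = -9/4*(-107) = 963/4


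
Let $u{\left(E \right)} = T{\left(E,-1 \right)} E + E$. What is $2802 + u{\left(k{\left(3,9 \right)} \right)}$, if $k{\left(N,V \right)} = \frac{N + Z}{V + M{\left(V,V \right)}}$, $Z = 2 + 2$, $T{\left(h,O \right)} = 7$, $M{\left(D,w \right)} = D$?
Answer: $\frac{25246}{9} \approx 2805.1$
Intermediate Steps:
$Z = 4$
$k{\left(N,V \right)} = \frac{4 + N}{2 V}$ ($k{\left(N,V \right)} = \frac{N + 4}{V + V} = \frac{4 + N}{2 V}$)
$u{\left(E \right)} = 8 E$ ($u{\left(E \right)} = 7 E + E = 8 E$)
$2802 + u{\left(k{\left(3,9 \right)} \right)} = 2802 + 8 \frac{4 + 3}{2 \cdot 9} = 2802 + 8 \cdot \frac{1}{2} \cdot \frac{1}{9} \cdot 7 = 2802 + 8 \cdot \frac{7}{18} = 2802 + \frac{28}{9} = \frac{25246}{9}$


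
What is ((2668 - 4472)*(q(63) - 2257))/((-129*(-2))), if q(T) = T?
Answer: 1978988/129 ≈ 15341.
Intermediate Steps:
((2668 - 4472)*(q(63) - 2257))/((-129*(-2))) = ((2668 - 4472)*(63 - 2257))/((-129*(-2))) = (-1804*(-2194))/((-43*(-6))) = 3957976/258 = 3957976*(1/258) = 1978988/129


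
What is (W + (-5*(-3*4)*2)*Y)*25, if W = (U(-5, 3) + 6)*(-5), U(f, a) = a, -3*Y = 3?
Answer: -4125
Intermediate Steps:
Y = -1 (Y = -⅓*3 = -1)
W = -45 (W = (3 + 6)*(-5) = 9*(-5) = -45)
(W + (-5*(-3*4)*2)*Y)*25 = (-45 - 5*(-3*4)*2*(-1))*25 = (-45 - (-60)*2*(-1))*25 = (-45 - 5*(-24)*(-1))*25 = (-45 + 120*(-1))*25 = (-45 - 120)*25 = -165*25 = -4125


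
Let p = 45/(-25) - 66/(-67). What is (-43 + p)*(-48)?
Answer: 704544/335 ≈ 2103.1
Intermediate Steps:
p = -273/335 (p = 45*(-1/25) - 66*(-1/67) = -9/5 + 66/67 = -273/335 ≈ -0.81493)
(-43 + p)*(-48) = (-43 - 273/335)*(-48) = -14678/335*(-48) = 704544/335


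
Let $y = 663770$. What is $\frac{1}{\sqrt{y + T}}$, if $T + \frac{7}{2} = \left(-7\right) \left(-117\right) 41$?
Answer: $\frac{\sqrt{2789382}}{1394691} \approx 0.0011975$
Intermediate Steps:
$T = \frac{67151}{2}$ ($T = - \frac{7}{2} + \left(-7\right) \left(-117\right) 41 = - \frac{7}{2} + 819 \cdot 41 = - \frac{7}{2} + 33579 = \frac{67151}{2} \approx 33576.0$)
$\frac{1}{\sqrt{y + T}} = \frac{1}{\sqrt{663770 + \frac{67151}{2}}} = \frac{1}{\sqrt{\frac{1394691}{2}}} = \frac{1}{\frac{1}{2} \sqrt{2789382}} = \frac{\sqrt{2789382}}{1394691}$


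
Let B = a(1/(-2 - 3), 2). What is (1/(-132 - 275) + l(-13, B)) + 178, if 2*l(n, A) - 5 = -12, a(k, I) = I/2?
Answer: 142041/814 ≈ 174.50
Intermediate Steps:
a(k, I) = I/2 (a(k, I) = I*(½) = I/2)
B = 1 (B = (½)*2 = 1)
l(n, A) = -7/2 (l(n, A) = 5/2 + (½)*(-12) = 5/2 - 6 = -7/2)
(1/(-132 - 275) + l(-13, B)) + 178 = (1/(-132 - 275) - 7/2) + 178 = (1/(-407) - 7/2) + 178 = (-1/407 - 7/2) + 178 = -2851/814 + 178 = 142041/814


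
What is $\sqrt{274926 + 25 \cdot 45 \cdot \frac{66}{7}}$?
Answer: $\frac{2 \sqrt{3497781}}{7} \approx 534.35$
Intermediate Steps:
$\sqrt{274926 + 25 \cdot 45 \cdot \frac{66}{7}} = \sqrt{274926 + 1125 \cdot 66 \cdot \frac{1}{7}} = \sqrt{274926 + 1125 \cdot \frac{66}{7}} = \sqrt{274926 + \frac{74250}{7}} = \sqrt{\frac{1998732}{7}} = \frac{2 \sqrt{3497781}}{7}$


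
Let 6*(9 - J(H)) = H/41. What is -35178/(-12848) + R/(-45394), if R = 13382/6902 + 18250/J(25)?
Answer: 269633931529309/100131800548472 ≈ 2.6928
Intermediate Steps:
J(H) = 9 - H/246 (J(H) = 9 - H/(6*41) = 9 - H/246)
R = 15507911099/7554239 (R = 13382/6902 + 18250/(9 - 1/246*25) = 13382*(1/6902) + 18250/(9 - 25/246) = 6691/3451 + 18250/(2189/246) = 6691/3451 + 18250*(246/2189) = 6691/3451 + 4489500/2189 = 15507911099/7554239 ≈ 2052.9)
-35178/(-12848) + R/(-45394) = -35178/(-12848) + (15507911099/7554239)/(-45394) = -35178*(-1/12848) + (15507911099/7554239)*(-1/45394) = 1599/584 - 15507911099/342917125166 = 269633931529309/100131800548472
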